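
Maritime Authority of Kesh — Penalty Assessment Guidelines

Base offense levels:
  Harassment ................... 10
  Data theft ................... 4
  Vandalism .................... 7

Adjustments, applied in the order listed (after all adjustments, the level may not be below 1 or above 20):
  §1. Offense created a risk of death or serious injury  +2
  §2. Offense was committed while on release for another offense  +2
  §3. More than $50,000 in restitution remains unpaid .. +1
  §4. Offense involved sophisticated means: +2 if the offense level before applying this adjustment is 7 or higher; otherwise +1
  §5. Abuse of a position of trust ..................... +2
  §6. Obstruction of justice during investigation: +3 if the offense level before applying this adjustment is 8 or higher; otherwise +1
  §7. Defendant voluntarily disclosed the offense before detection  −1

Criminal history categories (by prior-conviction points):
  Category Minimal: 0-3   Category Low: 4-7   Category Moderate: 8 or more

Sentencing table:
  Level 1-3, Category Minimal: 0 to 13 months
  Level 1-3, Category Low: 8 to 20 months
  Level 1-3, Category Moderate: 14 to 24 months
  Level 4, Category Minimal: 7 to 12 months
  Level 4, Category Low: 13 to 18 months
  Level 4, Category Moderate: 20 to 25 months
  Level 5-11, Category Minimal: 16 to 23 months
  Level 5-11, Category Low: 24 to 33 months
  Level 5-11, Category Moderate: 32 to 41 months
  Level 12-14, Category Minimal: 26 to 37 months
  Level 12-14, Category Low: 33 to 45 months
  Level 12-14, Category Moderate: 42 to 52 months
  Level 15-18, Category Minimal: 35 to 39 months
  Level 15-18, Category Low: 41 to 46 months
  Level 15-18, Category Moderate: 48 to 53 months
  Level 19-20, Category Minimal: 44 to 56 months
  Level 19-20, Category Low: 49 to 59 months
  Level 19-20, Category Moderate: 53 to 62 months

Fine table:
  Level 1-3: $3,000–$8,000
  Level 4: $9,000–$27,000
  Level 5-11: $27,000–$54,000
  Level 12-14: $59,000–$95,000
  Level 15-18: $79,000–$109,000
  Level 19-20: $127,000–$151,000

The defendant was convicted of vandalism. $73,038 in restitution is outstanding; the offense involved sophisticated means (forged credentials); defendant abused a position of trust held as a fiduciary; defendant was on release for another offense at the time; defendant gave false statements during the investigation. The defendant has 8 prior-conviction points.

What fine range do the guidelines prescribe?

Base offense level for vandalism: 7.
§2 applies: 7 + 2 = 9.
§3 applies: 9 + 1 = 10.
§4 applies (level before this adjustment is 10 ≥ 7, so +2): 10 + 2 = 12.
§5 applies: 12 + 2 = 14.
§6 applies (level before this adjustment is 14 ≥ 8, so +3): 14 + 3 = 17.
Final offense level: 17.
Level 17 falls in the 15-18 band.
Fine table: Level 15-18 → $79,000–$109,000.

$79,000–$109,000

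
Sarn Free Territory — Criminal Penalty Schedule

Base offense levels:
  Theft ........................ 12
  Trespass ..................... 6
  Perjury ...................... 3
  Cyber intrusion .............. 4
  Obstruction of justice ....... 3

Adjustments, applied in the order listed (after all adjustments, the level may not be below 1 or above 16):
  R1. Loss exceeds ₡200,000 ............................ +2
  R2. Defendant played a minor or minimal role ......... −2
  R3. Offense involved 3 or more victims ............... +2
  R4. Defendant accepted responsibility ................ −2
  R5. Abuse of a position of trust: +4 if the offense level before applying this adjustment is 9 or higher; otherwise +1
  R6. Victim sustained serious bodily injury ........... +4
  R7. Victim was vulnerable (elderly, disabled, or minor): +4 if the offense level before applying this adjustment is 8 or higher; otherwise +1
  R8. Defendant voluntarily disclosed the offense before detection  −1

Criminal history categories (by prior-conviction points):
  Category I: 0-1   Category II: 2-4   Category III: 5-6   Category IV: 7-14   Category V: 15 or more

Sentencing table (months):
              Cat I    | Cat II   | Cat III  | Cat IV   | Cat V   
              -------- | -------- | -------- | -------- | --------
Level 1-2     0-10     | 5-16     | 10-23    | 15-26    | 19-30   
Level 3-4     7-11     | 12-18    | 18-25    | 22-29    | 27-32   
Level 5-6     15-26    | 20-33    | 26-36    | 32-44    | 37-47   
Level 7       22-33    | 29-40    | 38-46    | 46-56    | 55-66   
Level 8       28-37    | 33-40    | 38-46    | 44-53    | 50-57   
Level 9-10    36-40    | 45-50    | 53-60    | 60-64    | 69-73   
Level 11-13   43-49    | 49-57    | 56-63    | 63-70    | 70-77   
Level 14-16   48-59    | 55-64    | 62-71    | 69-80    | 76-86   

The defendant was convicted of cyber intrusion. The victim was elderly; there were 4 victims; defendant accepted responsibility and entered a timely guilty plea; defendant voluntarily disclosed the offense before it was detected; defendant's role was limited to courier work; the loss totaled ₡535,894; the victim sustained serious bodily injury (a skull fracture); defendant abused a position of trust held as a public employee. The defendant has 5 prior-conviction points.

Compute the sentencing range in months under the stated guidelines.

Base offense level for cyber intrusion: 4.
R1 applies: 4 + 2 = 6.
R2 applies: 6 − 2 = 4.
R3 applies: 4 + 2 = 6.
R4 applies: 6 − 2 = 4.
R5 applies (level before this adjustment is 4 < 9, so +1): 4 + 1 = 5.
R6 applies: 5 + 4 = 9.
R7 applies (level before this adjustment is 9 ≥ 8, so +4): 9 + 4 = 13.
R8 applies: 13 − 1 = 12.
Final offense level: 12.
Criminal history: 5 prior points → Category III (5-6).
Level 12 falls in the 11-13 band.
Grid: Level 11-13 × Category III = 56-63 months.

56-63 months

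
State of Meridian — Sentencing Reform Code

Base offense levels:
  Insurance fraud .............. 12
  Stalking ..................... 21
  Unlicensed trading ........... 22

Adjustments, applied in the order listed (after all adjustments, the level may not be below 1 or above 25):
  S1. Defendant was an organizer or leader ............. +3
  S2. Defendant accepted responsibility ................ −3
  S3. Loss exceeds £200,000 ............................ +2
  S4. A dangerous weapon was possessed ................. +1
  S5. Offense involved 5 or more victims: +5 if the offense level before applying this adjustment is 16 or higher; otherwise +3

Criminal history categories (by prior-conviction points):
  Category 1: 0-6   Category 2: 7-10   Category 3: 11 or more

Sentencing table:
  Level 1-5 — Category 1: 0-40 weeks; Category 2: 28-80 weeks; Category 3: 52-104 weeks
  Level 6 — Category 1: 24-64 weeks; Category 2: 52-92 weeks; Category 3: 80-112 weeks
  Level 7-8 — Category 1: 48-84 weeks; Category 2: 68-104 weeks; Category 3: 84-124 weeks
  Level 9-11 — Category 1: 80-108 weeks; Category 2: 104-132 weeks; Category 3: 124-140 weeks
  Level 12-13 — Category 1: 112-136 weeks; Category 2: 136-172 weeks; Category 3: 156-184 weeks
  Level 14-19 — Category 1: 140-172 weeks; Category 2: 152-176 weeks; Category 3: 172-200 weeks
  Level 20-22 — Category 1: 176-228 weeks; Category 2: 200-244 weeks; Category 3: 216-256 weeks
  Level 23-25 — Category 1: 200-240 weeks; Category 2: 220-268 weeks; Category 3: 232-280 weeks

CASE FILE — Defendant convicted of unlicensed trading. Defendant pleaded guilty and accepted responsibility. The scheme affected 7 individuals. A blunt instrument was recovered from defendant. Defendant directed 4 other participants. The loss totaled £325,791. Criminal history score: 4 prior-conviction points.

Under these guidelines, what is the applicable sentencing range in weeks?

Base offense level for unlicensed trading: 22.
S1 applies: 22 + 3 = 25.
S2 applies: 25 − 3 = 22.
S3 applies: 22 + 2 = 24.
S4 applies: 24 + 1 = 25.
S5 applies (level before this adjustment is 25 ≥ 16, so +5): 25 + 5 = 30.
Level 30 exceeds the maximum of 25; capped at 25.
Final offense level: 25.
Criminal history: 4 prior points → Category 1 (0-6).
Level 25 falls in the 23-25 band.
Grid: Level 23-25 × Category 1 = 200-240 weeks.

200-240 weeks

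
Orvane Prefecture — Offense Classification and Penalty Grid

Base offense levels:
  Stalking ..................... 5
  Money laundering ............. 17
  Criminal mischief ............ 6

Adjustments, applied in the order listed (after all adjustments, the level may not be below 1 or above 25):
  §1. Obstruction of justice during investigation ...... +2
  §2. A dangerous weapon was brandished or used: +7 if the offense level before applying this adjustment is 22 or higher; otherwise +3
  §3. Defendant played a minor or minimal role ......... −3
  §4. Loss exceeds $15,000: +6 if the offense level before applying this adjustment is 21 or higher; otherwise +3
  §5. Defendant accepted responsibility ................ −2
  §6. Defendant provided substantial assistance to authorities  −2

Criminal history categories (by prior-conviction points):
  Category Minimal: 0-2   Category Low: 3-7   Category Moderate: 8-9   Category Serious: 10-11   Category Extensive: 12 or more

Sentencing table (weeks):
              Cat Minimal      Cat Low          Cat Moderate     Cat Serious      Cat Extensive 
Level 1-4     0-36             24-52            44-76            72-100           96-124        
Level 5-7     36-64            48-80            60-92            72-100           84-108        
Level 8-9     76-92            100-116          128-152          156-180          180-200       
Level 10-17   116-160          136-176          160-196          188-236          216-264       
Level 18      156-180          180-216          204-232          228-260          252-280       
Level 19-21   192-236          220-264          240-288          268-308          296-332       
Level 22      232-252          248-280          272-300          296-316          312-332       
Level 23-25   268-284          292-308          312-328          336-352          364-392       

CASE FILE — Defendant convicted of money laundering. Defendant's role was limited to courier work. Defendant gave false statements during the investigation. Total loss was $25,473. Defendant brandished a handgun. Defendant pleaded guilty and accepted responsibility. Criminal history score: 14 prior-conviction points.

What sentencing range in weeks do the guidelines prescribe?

296-332 weeks

Base offense level for money laundering: 17.
§1 applies: 17 + 2 = 19.
§2 applies (level before this adjustment is 19 < 22, so +3): 19 + 3 = 22.
§3 applies: 22 − 3 = 19.
§4 applies (level before this adjustment is 19 < 21, so +3): 19 + 3 = 22.
§5 applies: 22 − 2 = 20.
Final offense level: 20.
Criminal history: 14 prior points → Category Extensive (12+).
Level 20 falls in the 19-21 band.
Grid: Level 19-21 × Category Extensive = 296-332 weeks.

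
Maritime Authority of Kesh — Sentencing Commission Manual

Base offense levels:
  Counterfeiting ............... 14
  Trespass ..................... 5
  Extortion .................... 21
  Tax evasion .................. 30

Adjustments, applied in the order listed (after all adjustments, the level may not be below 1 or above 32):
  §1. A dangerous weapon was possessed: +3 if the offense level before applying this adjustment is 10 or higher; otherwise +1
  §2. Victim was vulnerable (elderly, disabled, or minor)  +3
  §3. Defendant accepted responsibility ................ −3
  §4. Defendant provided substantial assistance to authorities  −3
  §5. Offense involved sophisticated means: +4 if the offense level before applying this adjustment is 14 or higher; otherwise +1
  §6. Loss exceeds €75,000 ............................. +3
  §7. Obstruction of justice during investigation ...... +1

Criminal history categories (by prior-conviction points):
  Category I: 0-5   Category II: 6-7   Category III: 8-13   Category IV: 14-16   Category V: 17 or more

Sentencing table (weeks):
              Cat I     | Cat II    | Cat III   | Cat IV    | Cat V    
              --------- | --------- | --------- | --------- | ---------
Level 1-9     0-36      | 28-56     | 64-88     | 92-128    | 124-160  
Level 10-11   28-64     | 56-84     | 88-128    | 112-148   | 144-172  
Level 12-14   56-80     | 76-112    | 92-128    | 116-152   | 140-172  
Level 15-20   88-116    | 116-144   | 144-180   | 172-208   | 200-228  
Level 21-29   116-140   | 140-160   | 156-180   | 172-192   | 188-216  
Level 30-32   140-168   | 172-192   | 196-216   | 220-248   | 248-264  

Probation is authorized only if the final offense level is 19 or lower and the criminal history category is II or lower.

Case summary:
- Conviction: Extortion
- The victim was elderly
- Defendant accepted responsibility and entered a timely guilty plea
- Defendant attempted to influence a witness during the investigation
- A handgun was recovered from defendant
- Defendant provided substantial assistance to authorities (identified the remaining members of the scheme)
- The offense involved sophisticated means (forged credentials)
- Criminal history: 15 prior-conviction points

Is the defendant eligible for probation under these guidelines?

Base offense level for extortion: 21.
§1 applies (level before this adjustment is 21 ≥ 10, so +3): 21 + 3 = 24.
§2 applies: 24 + 3 = 27.
§3 applies: 27 − 3 = 24.
§4 applies: 24 − 3 = 21.
§5 applies (level before this adjustment is 21 ≥ 14, so +4): 21 + 4 = 25.
§7 applies: 25 + 1 = 26.
Final offense level: 26.
Criminal history: 15 prior points → Category IV (14-16).
Level 26 falls in the 21-29 band.
Grid: Level 21-29 × Category IV = 172-192 weeks.
Probation check: level 26 > 19 and category IV > II → not eligible.

No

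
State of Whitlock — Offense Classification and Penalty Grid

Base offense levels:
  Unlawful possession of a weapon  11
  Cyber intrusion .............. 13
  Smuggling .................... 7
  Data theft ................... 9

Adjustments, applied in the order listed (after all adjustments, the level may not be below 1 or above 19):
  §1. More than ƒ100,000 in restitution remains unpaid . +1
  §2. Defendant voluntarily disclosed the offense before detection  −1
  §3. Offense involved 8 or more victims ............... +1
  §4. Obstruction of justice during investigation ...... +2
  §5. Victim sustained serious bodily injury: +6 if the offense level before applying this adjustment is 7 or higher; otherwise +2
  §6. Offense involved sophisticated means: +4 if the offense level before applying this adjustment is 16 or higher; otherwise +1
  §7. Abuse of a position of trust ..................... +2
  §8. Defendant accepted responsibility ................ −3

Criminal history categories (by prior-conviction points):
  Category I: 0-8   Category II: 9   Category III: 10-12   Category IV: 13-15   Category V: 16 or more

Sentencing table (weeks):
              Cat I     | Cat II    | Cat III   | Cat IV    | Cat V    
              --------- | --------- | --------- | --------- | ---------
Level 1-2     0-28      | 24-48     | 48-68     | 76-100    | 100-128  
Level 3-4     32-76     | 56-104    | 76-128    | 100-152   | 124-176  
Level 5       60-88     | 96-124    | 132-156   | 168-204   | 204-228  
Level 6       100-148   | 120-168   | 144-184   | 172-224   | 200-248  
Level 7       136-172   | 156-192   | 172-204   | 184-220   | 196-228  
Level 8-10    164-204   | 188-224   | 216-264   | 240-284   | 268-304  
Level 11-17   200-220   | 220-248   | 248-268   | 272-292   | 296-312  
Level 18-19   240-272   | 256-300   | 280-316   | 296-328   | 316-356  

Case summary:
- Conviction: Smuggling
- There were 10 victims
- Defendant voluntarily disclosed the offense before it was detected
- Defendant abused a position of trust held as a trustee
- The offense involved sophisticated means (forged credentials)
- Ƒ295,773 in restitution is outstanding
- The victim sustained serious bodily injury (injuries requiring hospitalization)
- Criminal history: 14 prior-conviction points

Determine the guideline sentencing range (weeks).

Base offense level for smuggling: 7.
§1 applies: 7 + 1 = 8.
§2 applies: 8 − 1 = 7.
§3 applies: 7 + 1 = 8.
§4 does not apply.
§5 applies (level before this adjustment is 8 ≥ 7, so +6): 8 + 6 = 14.
§6 applies (level before this adjustment is 14 < 16, so +1): 14 + 1 = 15.
§7 applies: 15 + 2 = 17.
§8 does not apply.
Final offense level: 17.
Criminal history: 14 prior points → Category IV (13-15).
Level 17 falls in the 11-17 band.
Grid: Level 11-17 × Category IV = 272-292 weeks.

272-292 weeks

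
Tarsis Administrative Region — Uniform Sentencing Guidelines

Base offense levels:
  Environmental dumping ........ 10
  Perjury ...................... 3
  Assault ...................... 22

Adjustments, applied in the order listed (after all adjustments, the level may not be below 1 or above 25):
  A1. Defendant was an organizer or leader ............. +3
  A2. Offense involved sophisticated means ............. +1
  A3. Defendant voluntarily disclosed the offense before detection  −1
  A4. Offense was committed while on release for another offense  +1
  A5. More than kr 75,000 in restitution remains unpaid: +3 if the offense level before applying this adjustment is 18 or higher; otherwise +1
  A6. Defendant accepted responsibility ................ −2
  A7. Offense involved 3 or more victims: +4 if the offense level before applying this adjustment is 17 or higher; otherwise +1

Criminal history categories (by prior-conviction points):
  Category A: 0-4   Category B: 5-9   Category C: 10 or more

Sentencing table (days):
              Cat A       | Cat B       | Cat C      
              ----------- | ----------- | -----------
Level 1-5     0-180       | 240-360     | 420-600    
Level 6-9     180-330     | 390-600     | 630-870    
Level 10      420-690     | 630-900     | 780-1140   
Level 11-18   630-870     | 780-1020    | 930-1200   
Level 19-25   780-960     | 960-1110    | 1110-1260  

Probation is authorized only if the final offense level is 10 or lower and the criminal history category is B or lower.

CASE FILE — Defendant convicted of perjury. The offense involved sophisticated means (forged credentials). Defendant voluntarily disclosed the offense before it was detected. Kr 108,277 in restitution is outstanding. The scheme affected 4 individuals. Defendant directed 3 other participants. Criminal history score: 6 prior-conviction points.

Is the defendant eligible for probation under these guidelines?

Yes

Base offense level for perjury: 3.
A1 applies: 3 + 3 = 6.
A2 applies: 6 + 1 = 7.
A3 applies: 7 − 1 = 6.
A5 applies (level before this adjustment is 6 < 18, so +1): 6 + 1 = 7.
A6 does not apply.
A7 applies (level before this adjustment is 7 < 17, so +1): 7 + 1 = 8.
Final offense level: 8.
Criminal history: 6 prior points → Category B (5-9).
Level 8 falls in the 6-9 band.
Grid: Level 6-9 × Category B = 390-600 days.
Probation check: level 8 ≤ 10 and category B ≤ B → eligible.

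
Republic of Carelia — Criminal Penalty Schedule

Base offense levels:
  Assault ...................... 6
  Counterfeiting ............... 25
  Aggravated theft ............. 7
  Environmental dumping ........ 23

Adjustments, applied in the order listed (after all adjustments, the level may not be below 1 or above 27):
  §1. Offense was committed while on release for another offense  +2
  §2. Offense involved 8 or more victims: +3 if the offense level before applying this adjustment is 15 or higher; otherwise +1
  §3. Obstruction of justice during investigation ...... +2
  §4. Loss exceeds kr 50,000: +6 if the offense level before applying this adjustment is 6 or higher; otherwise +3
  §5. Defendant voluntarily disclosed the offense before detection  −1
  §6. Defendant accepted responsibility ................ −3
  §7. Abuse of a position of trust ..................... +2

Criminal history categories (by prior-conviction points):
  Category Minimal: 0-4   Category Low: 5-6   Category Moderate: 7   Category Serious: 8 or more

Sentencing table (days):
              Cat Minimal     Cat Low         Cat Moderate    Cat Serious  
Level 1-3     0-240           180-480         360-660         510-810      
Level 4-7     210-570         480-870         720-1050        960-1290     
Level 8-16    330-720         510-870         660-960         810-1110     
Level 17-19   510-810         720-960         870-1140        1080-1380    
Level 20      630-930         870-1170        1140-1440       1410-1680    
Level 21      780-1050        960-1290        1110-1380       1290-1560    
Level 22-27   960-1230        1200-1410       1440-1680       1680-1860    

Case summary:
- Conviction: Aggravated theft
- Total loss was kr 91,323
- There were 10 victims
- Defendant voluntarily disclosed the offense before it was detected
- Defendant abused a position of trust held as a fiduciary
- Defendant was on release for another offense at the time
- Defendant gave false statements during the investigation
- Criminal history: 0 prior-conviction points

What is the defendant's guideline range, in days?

510-810 days

Base offense level for aggravated theft: 7.
§1 applies: 7 + 2 = 9.
§2 applies (level before this adjustment is 9 < 15, so +1): 9 + 1 = 10.
§3 applies: 10 + 2 = 12.
§4 applies (level before this adjustment is 12 ≥ 6, so +6): 12 + 6 = 18.
§5 applies: 18 − 1 = 17.
§7 applies: 17 + 2 = 19.
Final offense level: 19.
Criminal history: 0 prior points → Category Minimal (0-4).
Level 19 falls in the 17-19 band.
Grid: Level 17-19 × Category Minimal = 510-810 days.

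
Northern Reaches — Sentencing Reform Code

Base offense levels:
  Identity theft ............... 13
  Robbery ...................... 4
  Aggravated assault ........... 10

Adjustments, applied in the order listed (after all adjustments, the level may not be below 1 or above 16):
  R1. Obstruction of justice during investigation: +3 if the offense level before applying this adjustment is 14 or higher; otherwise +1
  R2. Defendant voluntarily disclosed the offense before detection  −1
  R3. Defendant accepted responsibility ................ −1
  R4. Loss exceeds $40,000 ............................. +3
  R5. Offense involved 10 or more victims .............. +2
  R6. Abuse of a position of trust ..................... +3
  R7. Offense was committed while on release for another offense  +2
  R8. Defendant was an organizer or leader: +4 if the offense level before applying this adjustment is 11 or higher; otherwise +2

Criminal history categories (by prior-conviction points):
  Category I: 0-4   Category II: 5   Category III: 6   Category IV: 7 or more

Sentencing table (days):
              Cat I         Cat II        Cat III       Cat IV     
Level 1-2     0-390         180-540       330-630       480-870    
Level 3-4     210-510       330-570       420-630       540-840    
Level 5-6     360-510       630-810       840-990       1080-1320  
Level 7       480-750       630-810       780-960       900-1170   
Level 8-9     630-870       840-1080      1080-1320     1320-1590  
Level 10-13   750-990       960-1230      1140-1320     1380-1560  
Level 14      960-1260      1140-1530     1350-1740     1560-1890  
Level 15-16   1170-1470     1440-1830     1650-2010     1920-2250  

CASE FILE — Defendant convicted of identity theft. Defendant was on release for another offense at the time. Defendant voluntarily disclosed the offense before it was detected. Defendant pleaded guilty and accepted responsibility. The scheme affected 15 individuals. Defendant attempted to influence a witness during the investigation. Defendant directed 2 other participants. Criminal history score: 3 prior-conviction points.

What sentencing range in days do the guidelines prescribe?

Base offense level for identity theft: 13.
R1 applies (level before this adjustment is 13 < 14, so +1): 13 + 1 = 14.
R2 applies: 14 − 1 = 13.
R3 applies: 13 − 1 = 12.
R5 applies: 12 + 2 = 14.
R7 applies: 14 + 2 = 16.
R8 applies (level before this adjustment is 16 ≥ 11, so +4): 16 + 4 = 20.
Level 20 exceeds the maximum of 16; capped at 16.
Final offense level: 16.
Criminal history: 3 prior points → Category I (0-4).
Level 16 falls in the 15-16 band.
Grid: Level 15-16 × Category I = 1170-1470 days.

1170-1470 days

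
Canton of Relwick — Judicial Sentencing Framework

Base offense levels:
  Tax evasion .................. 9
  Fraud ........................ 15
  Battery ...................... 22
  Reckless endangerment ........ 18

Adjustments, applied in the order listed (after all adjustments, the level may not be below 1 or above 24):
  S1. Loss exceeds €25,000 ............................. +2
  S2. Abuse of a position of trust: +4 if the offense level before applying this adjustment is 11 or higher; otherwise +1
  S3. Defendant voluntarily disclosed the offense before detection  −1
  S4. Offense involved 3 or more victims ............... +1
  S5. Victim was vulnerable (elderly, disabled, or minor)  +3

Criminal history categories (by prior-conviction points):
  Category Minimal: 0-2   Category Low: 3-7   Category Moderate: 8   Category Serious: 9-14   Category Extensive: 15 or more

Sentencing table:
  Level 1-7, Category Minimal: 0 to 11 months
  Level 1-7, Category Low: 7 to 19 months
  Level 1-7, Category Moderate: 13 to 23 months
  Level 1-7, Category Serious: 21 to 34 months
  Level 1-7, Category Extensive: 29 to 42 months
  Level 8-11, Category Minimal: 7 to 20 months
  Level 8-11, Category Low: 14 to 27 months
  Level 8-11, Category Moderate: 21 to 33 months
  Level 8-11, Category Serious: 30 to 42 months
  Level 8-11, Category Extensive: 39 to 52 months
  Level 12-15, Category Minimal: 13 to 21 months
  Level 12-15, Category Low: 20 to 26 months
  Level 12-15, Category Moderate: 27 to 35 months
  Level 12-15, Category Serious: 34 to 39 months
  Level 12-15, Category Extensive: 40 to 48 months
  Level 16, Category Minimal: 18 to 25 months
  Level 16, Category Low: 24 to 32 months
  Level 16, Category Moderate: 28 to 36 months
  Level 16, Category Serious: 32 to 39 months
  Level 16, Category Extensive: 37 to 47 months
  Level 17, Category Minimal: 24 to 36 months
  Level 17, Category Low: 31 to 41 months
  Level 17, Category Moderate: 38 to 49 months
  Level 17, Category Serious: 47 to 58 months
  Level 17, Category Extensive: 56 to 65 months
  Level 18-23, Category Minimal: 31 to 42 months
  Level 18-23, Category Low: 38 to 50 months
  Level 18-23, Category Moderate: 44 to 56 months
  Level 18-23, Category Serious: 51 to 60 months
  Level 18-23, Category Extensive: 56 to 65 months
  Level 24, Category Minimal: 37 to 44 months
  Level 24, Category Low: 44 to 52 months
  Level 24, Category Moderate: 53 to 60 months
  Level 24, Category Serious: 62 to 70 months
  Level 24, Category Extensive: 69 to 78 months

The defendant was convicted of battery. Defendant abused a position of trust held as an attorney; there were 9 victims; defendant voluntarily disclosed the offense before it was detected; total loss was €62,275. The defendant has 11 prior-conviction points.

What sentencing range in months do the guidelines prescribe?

62-70 months

Base offense level for battery: 22.
S1 applies: 22 + 2 = 24.
S2 applies (level before this adjustment is 24 ≥ 11, so +4): 24 + 4 = 28.
S3 applies: 28 − 1 = 27.
S4 applies: 27 + 1 = 28.
Level 28 exceeds the maximum of 24; capped at 24.
Final offense level: 24.
Criminal history: 11 prior points → Category Serious (9-14).
Level 24 falls in the 24 band.
Grid: Level 24 × Category Serious = 62-70 months.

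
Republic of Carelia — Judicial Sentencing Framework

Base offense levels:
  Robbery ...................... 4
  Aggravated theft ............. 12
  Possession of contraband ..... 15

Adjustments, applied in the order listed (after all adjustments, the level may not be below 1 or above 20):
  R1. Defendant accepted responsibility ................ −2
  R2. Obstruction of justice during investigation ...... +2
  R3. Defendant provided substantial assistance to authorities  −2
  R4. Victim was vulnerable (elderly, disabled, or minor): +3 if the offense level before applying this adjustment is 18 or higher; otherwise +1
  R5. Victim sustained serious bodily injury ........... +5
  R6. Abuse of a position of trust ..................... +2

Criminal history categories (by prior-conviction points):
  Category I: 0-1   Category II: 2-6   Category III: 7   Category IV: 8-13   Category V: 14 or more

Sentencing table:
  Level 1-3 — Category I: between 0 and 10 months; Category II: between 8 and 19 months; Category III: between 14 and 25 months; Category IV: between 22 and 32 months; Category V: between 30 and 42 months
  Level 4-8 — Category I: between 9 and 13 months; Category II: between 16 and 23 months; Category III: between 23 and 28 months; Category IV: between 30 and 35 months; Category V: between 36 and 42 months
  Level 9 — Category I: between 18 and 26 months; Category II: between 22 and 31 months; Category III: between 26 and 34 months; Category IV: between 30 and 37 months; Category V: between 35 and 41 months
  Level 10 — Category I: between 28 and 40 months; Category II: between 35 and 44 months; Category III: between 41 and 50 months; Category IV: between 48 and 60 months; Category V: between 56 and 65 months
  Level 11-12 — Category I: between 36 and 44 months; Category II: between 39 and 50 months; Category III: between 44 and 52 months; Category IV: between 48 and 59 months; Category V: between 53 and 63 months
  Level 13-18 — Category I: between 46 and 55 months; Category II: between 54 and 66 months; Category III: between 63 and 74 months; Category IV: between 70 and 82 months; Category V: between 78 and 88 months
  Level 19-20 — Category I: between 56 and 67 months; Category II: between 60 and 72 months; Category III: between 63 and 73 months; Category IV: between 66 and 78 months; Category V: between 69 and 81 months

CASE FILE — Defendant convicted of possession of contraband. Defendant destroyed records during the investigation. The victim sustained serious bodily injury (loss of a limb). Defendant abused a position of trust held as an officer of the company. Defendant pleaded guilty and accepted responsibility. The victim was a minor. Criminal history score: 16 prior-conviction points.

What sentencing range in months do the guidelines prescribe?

Base offense level for possession of contraband: 15.
R1 applies: 15 − 2 = 13.
R2 applies: 13 + 2 = 15.
R3 does not apply.
R4 applies (level before this adjustment is 15 < 18, so +1): 15 + 1 = 16.
R5 applies: 16 + 5 = 21.
R6 applies: 21 + 2 = 23.
Level 23 exceeds the maximum of 20; capped at 20.
Final offense level: 20.
Criminal history: 16 prior points → Category V (14+).
Level 20 falls in the 19-20 band.
Grid: Level 19-20 × Category V = 69-81 months.

69-81 months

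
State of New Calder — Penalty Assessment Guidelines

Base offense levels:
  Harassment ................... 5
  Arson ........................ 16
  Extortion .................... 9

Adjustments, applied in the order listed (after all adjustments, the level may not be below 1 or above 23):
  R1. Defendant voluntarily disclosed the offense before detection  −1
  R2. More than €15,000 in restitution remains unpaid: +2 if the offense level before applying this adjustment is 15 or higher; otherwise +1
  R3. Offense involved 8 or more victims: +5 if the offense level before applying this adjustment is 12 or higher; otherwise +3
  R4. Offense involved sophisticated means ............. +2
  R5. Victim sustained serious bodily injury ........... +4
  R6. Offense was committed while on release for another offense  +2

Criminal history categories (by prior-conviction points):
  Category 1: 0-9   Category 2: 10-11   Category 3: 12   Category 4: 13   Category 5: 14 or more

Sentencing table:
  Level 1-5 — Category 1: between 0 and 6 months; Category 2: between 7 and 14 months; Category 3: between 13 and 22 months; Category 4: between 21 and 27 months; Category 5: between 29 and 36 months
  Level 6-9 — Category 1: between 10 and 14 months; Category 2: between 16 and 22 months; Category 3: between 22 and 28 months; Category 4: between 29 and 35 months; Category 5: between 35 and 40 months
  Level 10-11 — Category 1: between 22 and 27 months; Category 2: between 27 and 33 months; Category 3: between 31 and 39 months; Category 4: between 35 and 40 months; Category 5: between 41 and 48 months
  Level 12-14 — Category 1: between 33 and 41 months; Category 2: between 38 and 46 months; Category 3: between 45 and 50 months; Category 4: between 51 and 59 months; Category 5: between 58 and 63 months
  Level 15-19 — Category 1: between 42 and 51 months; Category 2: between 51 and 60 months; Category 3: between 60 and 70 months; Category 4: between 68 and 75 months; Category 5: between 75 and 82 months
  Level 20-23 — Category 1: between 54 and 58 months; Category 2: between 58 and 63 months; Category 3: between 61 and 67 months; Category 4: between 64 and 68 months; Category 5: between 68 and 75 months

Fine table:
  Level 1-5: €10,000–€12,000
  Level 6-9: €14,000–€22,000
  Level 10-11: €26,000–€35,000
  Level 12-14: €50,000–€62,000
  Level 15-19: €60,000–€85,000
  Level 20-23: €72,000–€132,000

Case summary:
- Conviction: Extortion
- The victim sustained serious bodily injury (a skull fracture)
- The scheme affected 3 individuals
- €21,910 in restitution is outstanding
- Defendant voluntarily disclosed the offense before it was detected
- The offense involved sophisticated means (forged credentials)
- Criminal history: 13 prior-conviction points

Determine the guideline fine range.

Base offense level for extortion: 9.
R1 applies: 9 − 1 = 8.
R2 applies (level before this adjustment is 8 < 15, so +1): 8 + 1 = 9.
R3 does not apply.
R4 applies: 9 + 2 = 11.
R5 applies: 11 + 4 = 15.
R6 does not apply.
Final offense level: 15.
Level 15 falls in the 15-19 band.
Fine table: Level 15-19 → €60,000–€85,000.

€60,000–€85,000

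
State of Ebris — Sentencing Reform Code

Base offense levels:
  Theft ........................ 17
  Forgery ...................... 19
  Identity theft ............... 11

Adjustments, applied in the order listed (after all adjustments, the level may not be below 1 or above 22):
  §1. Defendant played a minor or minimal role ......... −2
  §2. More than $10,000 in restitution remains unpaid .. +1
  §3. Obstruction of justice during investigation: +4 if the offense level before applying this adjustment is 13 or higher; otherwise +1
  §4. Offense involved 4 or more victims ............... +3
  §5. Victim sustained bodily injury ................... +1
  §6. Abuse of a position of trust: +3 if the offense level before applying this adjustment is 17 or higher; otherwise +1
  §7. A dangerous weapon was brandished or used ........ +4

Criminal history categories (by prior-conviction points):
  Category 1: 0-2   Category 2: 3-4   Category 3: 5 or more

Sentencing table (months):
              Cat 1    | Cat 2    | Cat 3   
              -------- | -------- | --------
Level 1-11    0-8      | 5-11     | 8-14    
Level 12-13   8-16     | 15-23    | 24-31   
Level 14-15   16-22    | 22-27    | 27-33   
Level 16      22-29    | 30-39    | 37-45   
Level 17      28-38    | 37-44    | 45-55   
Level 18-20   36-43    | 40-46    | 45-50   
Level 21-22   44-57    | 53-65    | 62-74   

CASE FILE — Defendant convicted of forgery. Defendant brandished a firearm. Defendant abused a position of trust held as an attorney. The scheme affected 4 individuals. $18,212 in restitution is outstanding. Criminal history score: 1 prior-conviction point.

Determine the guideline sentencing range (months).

Base offense level for forgery: 19.
§2 applies: 19 + 1 = 20.
§3 does not apply.
§4 applies: 20 + 3 = 23.
§6 applies (level before this adjustment is 23 ≥ 17, so +3): 23 + 3 = 26.
§7 applies: 26 + 4 = 30.
Level 30 exceeds the maximum of 22; capped at 22.
Final offense level: 22.
Criminal history: 1 prior point → Category 1 (0-2).
Level 22 falls in the 21-22 band.
Grid: Level 21-22 × Category 1 = 44-57 months.

44-57 months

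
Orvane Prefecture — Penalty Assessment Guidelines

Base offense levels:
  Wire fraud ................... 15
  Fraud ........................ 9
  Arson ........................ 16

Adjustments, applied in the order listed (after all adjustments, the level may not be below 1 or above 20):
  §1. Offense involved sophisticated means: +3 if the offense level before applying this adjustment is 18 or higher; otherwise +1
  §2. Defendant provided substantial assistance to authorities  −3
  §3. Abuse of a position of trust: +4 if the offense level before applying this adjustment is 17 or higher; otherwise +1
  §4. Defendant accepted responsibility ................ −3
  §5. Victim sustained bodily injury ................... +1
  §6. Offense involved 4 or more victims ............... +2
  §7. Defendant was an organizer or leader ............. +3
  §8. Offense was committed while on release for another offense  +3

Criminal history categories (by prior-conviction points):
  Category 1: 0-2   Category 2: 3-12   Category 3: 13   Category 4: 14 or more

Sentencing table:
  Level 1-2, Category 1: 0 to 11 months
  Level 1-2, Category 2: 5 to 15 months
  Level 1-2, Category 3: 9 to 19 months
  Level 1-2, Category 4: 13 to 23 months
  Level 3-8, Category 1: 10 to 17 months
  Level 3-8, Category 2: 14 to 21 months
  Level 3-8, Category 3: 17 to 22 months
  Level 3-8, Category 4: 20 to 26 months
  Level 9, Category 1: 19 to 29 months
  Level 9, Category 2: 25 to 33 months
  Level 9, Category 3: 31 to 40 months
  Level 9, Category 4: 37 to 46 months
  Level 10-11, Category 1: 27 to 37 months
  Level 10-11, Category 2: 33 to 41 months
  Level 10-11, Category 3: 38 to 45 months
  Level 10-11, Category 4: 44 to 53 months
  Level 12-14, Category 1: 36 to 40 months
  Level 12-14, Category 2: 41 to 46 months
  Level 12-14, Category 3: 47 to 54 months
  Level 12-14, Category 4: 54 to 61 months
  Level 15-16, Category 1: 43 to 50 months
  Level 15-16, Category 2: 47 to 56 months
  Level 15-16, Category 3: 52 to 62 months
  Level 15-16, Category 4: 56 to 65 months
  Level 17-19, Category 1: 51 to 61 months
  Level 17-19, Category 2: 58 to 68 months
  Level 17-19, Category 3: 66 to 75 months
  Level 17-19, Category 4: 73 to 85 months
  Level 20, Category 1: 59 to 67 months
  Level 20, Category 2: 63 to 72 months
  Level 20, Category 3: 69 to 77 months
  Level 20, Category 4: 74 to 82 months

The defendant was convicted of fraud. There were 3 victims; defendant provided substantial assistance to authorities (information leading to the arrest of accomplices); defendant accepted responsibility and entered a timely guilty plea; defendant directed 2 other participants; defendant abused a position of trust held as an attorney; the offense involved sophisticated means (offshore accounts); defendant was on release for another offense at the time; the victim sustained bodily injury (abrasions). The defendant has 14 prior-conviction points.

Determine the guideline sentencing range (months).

54-61 months

Base offense level for fraud: 9.
§1 applies (level before this adjustment is 9 < 18, so +1): 9 + 1 = 10.
§2 applies: 10 − 3 = 7.
§3 applies (level before this adjustment is 7 < 17, so +1): 7 + 1 = 8.
§4 applies: 8 − 3 = 5.
§5 applies: 5 + 1 = 6.
§6 does not apply.
§7 applies: 6 + 3 = 9.
§8 applies: 9 + 3 = 12.
Final offense level: 12.
Criminal history: 14 prior points → Category 4 (14+).
Level 12 falls in the 12-14 band.
Grid: Level 12-14 × Category 4 = 54-61 months.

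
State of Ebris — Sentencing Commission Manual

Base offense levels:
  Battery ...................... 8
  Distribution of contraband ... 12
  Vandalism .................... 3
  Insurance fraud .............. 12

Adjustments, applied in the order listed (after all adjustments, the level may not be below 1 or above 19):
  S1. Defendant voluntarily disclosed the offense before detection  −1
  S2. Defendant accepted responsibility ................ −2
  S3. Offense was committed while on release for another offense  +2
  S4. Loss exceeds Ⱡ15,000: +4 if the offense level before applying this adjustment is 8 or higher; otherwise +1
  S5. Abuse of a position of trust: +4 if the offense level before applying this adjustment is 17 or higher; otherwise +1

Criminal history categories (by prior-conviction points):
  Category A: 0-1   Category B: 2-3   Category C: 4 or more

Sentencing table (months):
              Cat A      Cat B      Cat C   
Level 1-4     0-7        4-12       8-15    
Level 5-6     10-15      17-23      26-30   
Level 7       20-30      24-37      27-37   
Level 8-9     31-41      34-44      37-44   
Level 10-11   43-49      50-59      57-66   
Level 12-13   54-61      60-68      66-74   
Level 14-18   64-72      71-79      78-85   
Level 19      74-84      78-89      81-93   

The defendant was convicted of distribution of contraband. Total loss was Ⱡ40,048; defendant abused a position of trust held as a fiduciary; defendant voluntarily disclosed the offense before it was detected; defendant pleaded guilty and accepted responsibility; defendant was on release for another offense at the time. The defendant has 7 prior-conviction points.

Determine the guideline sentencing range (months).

78-85 months

Base offense level for distribution of contraband: 12.
S1 applies: 12 − 1 = 11.
S2 applies: 11 − 2 = 9.
S3 applies: 9 + 2 = 11.
S4 applies (level before this adjustment is 11 ≥ 8, so +4): 11 + 4 = 15.
S5 applies (level before this adjustment is 15 < 17, so +1): 15 + 1 = 16.
Final offense level: 16.
Criminal history: 7 prior points → Category C (4+).
Level 16 falls in the 14-18 band.
Grid: Level 14-18 × Category C = 78-85 months.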